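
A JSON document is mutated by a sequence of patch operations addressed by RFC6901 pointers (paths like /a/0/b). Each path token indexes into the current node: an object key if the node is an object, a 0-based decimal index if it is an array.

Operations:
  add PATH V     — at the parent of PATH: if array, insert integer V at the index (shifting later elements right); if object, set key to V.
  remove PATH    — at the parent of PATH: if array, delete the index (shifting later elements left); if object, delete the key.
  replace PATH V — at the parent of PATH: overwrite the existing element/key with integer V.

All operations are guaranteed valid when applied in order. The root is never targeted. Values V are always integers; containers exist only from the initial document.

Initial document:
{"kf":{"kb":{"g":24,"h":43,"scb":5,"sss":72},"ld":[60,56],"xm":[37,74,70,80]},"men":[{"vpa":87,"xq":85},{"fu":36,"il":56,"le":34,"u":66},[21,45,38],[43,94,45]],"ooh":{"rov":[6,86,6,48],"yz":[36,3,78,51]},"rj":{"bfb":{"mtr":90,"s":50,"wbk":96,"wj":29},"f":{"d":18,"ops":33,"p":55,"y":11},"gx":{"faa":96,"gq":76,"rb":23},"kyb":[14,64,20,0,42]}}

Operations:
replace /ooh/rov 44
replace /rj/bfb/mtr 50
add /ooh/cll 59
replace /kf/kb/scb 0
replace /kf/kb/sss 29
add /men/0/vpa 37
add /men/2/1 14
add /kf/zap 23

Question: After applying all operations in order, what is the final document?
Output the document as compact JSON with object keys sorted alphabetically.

Answer: {"kf":{"kb":{"g":24,"h":43,"scb":0,"sss":29},"ld":[60,56],"xm":[37,74,70,80],"zap":23},"men":[{"vpa":37,"xq":85},{"fu":36,"il":56,"le":34,"u":66},[21,14,45,38],[43,94,45]],"ooh":{"cll":59,"rov":44,"yz":[36,3,78,51]},"rj":{"bfb":{"mtr":50,"s":50,"wbk":96,"wj":29},"f":{"d":18,"ops":33,"p":55,"y":11},"gx":{"faa":96,"gq":76,"rb":23},"kyb":[14,64,20,0,42]}}

Derivation:
After op 1 (replace /ooh/rov 44): {"kf":{"kb":{"g":24,"h":43,"scb":5,"sss":72},"ld":[60,56],"xm":[37,74,70,80]},"men":[{"vpa":87,"xq":85},{"fu":36,"il":56,"le":34,"u":66},[21,45,38],[43,94,45]],"ooh":{"rov":44,"yz":[36,3,78,51]},"rj":{"bfb":{"mtr":90,"s":50,"wbk":96,"wj":29},"f":{"d":18,"ops":33,"p":55,"y":11},"gx":{"faa":96,"gq":76,"rb":23},"kyb":[14,64,20,0,42]}}
After op 2 (replace /rj/bfb/mtr 50): {"kf":{"kb":{"g":24,"h":43,"scb":5,"sss":72},"ld":[60,56],"xm":[37,74,70,80]},"men":[{"vpa":87,"xq":85},{"fu":36,"il":56,"le":34,"u":66},[21,45,38],[43,94,45]],"ooh":{"rov":44,"yz":[36,3,78,51]},"rj":{"bfb":{"mtr":50,"s":50,"wbk":96,"wj":29},"f":{"d":18,"ops":33,"p":55,"y":11},"gx":{"faa":96,"gq":76,"rb":23},"kyb":[14,64,20,0,42]}}
After op 3 (add /ooh/cll 59): {"kf":{"kb":{"g":24,"h":43,"scb":5,"sss":72},"ld":[60,56],"xm":[37,74,70,80]},"men":[{"vpa":87,"xq":85},{"fu":36,"il":56,"le":34,"u":66},[21,45,38],[43,94,45]],"ooh":{"cll":59,"rov":44,"yz":[36,3,78,51]},"rj":{"bfb":{"mtr":50,"s":50,"wbk":96,"wj":29},"f":{"d":18,"ops":33,"p":55,"y":11},"gx":{"faa":96,"gq":76,"rb":23},"kyb":[14,64,20,0,42]}}
After op 4 (replace /kf/kb/scb 0): {"kf":{"kb":{"g":24,"h":43,"scb":0,"sss":72},"ld":[60,56],"xm":[37,74,70,80]},"men":[{"vpa":87,"xq":85},{"fu":36,"il":56,"le":34,"u":66},[21,45,38],[43,94,45]],"ooh":{"cll":59,"rov":44,"yz":[36,3,78,51]},"rj":{"bfb":{"mtr":50,"s":50,"wbk":96,"wj":29},"f":{"d":18,"ops":33,"p":55,"y":11},"gx":{"faa":96,"gq":76,"rb":23},"kyb":[14,64,20,0,42]}}
After op 5 (replace /kf/kb/sss 29): {"kf":{"kb":{"g":24,"h":43,"scb":0,"sss":29},"ld":[60,56],"xm":[37,74,70,80]},"men":[{"vpa":87,"xq":85},{"fu":36,"il":56,"le":34,"u":66},[21,45,38],[43,94,45]],"ooh":{"cll":59,"rov":44,"yz":[36,3,78,51]},"rj":{"bfb":{"mtr":50,"s":50,"wbk":96,"wj":29},"f":{"d":18,"ops":33,"p":55,"y":11},"gx":{"faa":96,"gq":76,"rb":23},"kyb":[14,64,20,0,42]}}
After op 6 (add /men/0/vpa 37): {"kf":{"kb":{"g":24,"h":43,"scb":0,"sss":29},"ld":[60,56],"xm":[37,74,70,80]},"men":[{"vpa":37,"xq":85},{"fu":36,"il":56,"le":34,"u":66},[21,45,38],[43,94,45]],"ooh":{"cll":59,"rov":44,"yz":[36,3,78,51]},"rj":{"bfb":{"mtr":50,"s":50,"wbk":96,"wj":29},"f":{"d":18,"ops":33,"p":55,"y":11},"gx":{"faa":96,"gq":76,"rb":23},"kyb":[14,64,20,0,42]}}
After op 7 (add /men/2/1 14): {"kf":{"kb":{"g":24,"h":43,"scb":0,"sss":29},"ld":[60,56],"xm":[37,74,70,80]},"men":[{"vpa":37,"xq":85},{"fu":36,"il":56,"le":34,"u":66},[21,14,45,38],[43,94,45]],"ooh":{"cll":59,"rov":44,"yz":[36,3,78,51]},"rj":{"bfb":{"mtr":50,"s":50,"wbk":96,"wj":29},"f":{"d":18,"ops":33,"p":55,"y":11},"gx":{"faa":96,"gq":76,"rb":23},"kyb":[14,64,20,0,42]}}
After op 8 (add /kf/zap 23): {"kf":{"kb":{"g":24,"h":43,"scb":0,"sss":29},"ld":[60,56],"xm":[37,74,70,80],"zap":23},"men":[{"vpa":37,"xq":85},{"fu":36,"il":56,"le":34,"u":66},[21,14,45,38],[43,94,45]],"ooh":{"cll":59,"rov":44,"yz":[36,3,78,51]},"rj":{"bfb":{"mtr":50,"s":50,"wbk":96,"wj":29},"f":{"d":18,"ops":33,"p":55,"y":11},"gx":{"faa":96,"gq":76,"rb":23},"kyb":[14,64,20,0,42]}}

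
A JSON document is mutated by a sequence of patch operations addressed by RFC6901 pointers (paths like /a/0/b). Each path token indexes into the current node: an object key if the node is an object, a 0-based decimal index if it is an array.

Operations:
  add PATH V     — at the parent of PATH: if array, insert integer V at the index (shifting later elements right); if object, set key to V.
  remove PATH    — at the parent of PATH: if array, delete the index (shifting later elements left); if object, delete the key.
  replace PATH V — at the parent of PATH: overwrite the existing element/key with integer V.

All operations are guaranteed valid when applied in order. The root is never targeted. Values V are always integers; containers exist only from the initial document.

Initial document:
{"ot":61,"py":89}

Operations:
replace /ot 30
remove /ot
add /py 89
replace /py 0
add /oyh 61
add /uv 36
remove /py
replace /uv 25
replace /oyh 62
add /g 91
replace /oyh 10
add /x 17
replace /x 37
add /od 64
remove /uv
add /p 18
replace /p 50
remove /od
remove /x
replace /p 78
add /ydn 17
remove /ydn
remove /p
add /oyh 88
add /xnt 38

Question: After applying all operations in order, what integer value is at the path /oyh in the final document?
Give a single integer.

After op 1 (replace /ot 30): {"ot":30,"py":89}
After op 2 (remove /ot): {"py":89}
After op 3 (add /py 89): {"py":89}
After op 4 (replace /py 0): {"py":0}
After op 5 (add /oyh 61): {"oyh":61,"py":0}
After op 6 (add /uv 36): {"oyh":61,"py":0,"uv":36}
After op 7 (remove /py): {"oyh":61,"uv":36}
After op 8 (replace /uv 25): {"oyh":61,"uv":25}
After op 9 (replace /oyh 62): {"oyh":62,"uv":25}
After op 10 (add /g 91): {"g":91,"oyh":62,"uv":25}
After op 11 (replace /oyh 10): {"g":91,"oyh":10,"uv":25}
After op 12 (add /x 17): {"g":91,"oyh":10,"uv":25,"x":17}
After op 13 (replace /x 37): {"g":91,"oyh":10,"uv":25,"x":37}
After op 14 (add /od 64): {"g":91,"od":64,"oyh":10,"uv":25,"x":37}
After op 15 (remove /uv): {"g":91,"od":64,"oyh":10,"x":37}
After op 16 (add /p 18): {"g":91,"od":64,"oyh":10,"p":18,"x":37}
After op 17 (replace /p 50): {"g":91,"od":64,"oyh":10,"p":50,"x":37}
After op 18 (remove /od): {"g":91,"oyh":10,"p":50,"x":37}
After op 19 (remove /x): {"g":91,"oyh":10,"p":50}
After op 20 (replace /p 78): {"g":91,"oyh":10,"p":78}
After op 21 (add /ydn 17): {"g":91,"oyh":10,"p":78,"ydn":17}
After op 22 (remove /ydn): {"g":91,"oyh":10,"p":78}
After op 23 (remove /p): {"g":91,"oyh":10}
After op 24 (add /oyh 88): {"g":91,"oyh":88}
After op 25 (add /xnt 38): {"g":91,"oyh":88,"xnt":38}
Value at /oyh: 88

Answer: 88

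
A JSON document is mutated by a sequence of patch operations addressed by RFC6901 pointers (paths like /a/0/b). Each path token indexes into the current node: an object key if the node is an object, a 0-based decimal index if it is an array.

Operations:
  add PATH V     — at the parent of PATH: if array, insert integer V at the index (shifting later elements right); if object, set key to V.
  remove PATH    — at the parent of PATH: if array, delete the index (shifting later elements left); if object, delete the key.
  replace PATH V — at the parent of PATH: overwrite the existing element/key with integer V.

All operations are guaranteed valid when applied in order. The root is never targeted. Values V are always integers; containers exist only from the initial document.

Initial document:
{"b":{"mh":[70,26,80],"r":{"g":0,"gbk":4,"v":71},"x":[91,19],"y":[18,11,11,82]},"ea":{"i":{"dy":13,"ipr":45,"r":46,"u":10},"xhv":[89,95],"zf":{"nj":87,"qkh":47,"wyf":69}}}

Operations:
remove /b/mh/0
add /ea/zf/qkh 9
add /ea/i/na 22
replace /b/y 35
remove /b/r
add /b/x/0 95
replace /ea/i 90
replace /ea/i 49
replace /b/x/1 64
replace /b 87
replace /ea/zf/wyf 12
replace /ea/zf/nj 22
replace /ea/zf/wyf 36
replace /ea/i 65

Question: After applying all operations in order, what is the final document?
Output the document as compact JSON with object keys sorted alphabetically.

After op 1 (remove /b/mh/0): {"b":{"mh":[26,80],"r":{"g":0,"gbk":4,"v":71},"x":[91,19],"y":[18,11,11,82]},"ea":{"i":{"dy":13,"ipr":45,"r":46,"u":10},"xhv":[89,95],"zf":{"nj":87,"qkh":47,"wyf":69}}}
After op 2 (add /ea/zf/qkh 9): {"b":{"mh":[26,80],"r":{"g":0,"gbk":4,"v":71},"x":[91,19],"y":[18,11,11,82]},"ea":{"i":{"dy":13,"ipr":45,"r":46,"u":10},"xhv":[89,95],"zf":{"nj":87,"qkh":9,"wyf":69}}}
After op 3 (add /ea/i/na 22): {"b":{"mh":[26,80],"r":{"g":0,"gbk":4,"v":71},"x":[91,19],"y":[18,11,11,82]},"ea":{"i":{"dy":13,"ipr":45,"na":22,"r":46,"u":10},"xhv":[89,95],"zf":{"nj":87,"qkh":9,"wyf":69}}}
After op 4 (replace /b/y 35): {"b":{"mh":[26,80],"r":{"g":0,"gbk":4,"v":71},"x":[91,19],"y":35},"ea":{"i":{"dy":13,"ipr":45,"na":22,"r":46,"u":10},"xhv":[89,95],"zf":{"nj":87,"qkh":9,"wyf":69}}}
After op 5 (remove /b/r): {"b":{"mh":[26,80],"x":[91,19],"y":35},"ea":{"i":{"dy":13,"ipr":45,"na":22,"r":46,"u":10},"xhv":[89,95],"zf":{"nj":87,"qkh":9,"wyf":69}}}
After op 6 (add /b/x/0 95): {"b":{"mh":[26,80],"x":[95,91,19],"y":35},"ea":{"i":{"dy":13,"ipr":45,"na":22,"r":46,"u":10},"xhv":[89,95],"zf":{"nj":87,"qkh":9,"wyf":69}}}
After op 7 (replace /ea/i 90): {"b":{"mh":[26,80],"x":[95,91,19],"y":35},"ea":{"i":90,"xhv":[89,95],"zf":{"nj":87,"qkh":9,"wyf":69}}}
After op 8 (replace /ea/i 49): {"b":{"mh":[26,80],"x":[95,91,19],"y":35},"ea":{"i":49,"xhv":[89,95],"zf":{"nj":87,"qkh":9,"wyf":69}}}
After op 9 (replace /b/x/1 64): {"b":{"mh":[26,80],"x":[95,64,19],"y":35},"ea":{"i":49,"xhv":[89,95],"zf":{"nj":87,"qkh":9,"wyf":69}}}
After op 10 (replace /b 87): {"b":87,"ea":{"i":49,"xhv":[89,95],"zf":{"nj":87,"qkh":9,"wyf":69}}}
After op 11 (replace /ea/zf/wyf 12): {"b":87,"ea":{"i":49,"xhv":[89,95],"zf":{"nj":87,"qkh":9,"wyf":12}}}
After op 12 (replace /ea/zf/nj 22): {"b":87,"ea":{"i":49,"xhv":[89,95],"zf":{"nj":22,"qkh":9,"wyf":12}}}
After op 13 (replace /ea/zf/wyf 36): {"b":87,"ea":{"i":49,"xhv":[89,95],"zf":{"nj":22,"qkh":9,"wyf":36}}}
After op 14 (replace /ea/i 65): {"b":87,"ea":{"i":65,"xhv":[89,95],"zf":{"nj":22,"qkh":9,"wyf":36}}}

Answer: {"b":87,"ea":{"i":65,"xhv":[89,95],"zf":{"nj":22,"qkh":9,"wyf":36}}}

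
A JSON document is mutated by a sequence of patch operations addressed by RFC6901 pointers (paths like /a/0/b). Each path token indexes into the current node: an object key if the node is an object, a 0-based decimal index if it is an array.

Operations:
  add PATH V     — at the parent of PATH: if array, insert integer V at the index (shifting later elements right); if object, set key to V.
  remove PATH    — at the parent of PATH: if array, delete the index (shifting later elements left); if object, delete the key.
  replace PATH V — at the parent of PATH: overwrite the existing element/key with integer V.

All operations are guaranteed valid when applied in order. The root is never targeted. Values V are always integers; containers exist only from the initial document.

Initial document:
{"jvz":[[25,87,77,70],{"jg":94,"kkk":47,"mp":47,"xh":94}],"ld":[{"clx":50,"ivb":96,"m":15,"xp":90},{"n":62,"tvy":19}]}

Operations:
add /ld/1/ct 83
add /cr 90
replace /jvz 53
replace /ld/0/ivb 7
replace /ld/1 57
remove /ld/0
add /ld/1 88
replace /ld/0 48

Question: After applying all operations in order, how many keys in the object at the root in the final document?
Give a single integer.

Answer: 3

Derivation:
After op 1 (add /ld/1/ct 83): {"jvz":[[25,87,77,70],{"jg":94,"kkk":47,"mp":47,"xh":94}],"ld":[{"clx":50,"ivb":96,"m":15,"xp":90},{"ct":83,"n":62,"tvy":19}]}
After op 2 (add /cr 90): {"cr":90,"jvz":[[25,87,77,70],{"jg":94,"kkk":47,"mp":47,"xh":94}],"ld":[{"clx":50,"ivb":96,"m":15,"xp":90},{"ct":83,"n":62,"tvy":19}]}
After op 3 (replace /jvz 53): {"cr":90,"jvz":53,"ld":[{"clx":50,"ivb":96,"m":15,"xp":90},{"ct":83,"n":62,"tvy":19}]}
After op 4 (replace /ld/0/ivb 7): {"cr":90,"jvz":53,"ld":[{"clx":50,"ivb":7,"m":15,"xp":90},{"ct":83,"n":62,"tvy":19}]}
After op 5 (replace /ld/1 57): {"cr":90,"jvz":53,"ld":[{"clx":50,"ivb":7,"m":15,"xp":90},57]}
After op 6 (remove /ld/0): {"cr":90,"jvz":53,"ld":[57]}
After op 7 (add /ld/1 88): {"cr":90,"jvz":53,"ld":[57,88]}
After op 8 (replace /ld/0 48): {"cr":90,"jvz":53,"ld":[48,88]}
Size at the root: 3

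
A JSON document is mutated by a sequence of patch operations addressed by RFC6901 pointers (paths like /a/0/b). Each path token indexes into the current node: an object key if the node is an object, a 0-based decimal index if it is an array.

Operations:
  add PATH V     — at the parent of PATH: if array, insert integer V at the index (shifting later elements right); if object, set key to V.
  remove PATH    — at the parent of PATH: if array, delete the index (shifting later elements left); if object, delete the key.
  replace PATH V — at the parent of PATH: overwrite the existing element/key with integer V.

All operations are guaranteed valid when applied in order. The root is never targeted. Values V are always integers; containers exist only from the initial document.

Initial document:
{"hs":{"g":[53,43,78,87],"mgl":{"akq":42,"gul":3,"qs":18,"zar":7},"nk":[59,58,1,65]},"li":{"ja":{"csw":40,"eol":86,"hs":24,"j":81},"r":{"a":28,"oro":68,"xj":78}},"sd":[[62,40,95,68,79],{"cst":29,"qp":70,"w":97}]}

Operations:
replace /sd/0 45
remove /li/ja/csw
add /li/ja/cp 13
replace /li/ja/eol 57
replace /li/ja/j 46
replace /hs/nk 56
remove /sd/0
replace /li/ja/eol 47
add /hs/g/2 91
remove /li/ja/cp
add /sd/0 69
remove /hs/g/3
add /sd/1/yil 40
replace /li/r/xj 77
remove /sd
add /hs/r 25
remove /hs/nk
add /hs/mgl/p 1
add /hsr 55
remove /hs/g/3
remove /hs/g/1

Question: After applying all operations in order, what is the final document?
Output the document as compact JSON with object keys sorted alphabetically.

Answer: {"hs":{"g":[53,91],"mgl":{"akq":42,"gul":3,"p":1,"qs":18,"zar":7},"r":25},"hsr":55,"li":{"ja":{"eol":47,"hs":24,"j":46},"r":{"a":28,"oro":68,"xj":77}}}

Derivation:
After op 1 (replace /sd/0 45): {"hs":{"g":[53,43,78,87],"mgl":{"akq":42,"gul":3,"qs":18,"zar":7},"nk":[59,58,1,65]},"li":{"ja":{"csw":40,"eol":86,"hs":24,"j":81},"r":{"a":28,"oro":68,"xj":78}},"sd":[45,{"cst":29,"qp":70,"w":97}]}
After op 2 (remove /li/ja/csw): {"hs":{"g":[53,43,78,87],"mgl":{"akq":42,"gul":3,"qs":18,"zar":7},"nk":[59,58,1,65]},"li":{"ja":{"eol":86,"hs":24,"j":81},"r":{"a":28,"oro":68,"xj":78}},"sd":[45,{"cst":29,"qp":70,"w":97}]}
After op 3 (add /li/ja/cp 13): {"hs":{"g":[53,43,78,87],"mgl":{"akq":42,"gul":3,"qs":18,"zar":7},"nk":[59,58,1,65]},"li":{"ja":{"cp":13,"eol":86,"hs":24,"j":81},"r":{"a":28,"oro":68,"xj":78}},"sd":[45,{"cst":29,"qp":70,"w":97}]}
After op 4 (replace /li/ja/eol 57): {"hs":{"g":[53,43,78,87],"mgl":{"akq":42,"gul":3,"qs":18,"zar":7},"nk":[59,58,1,65]},"li":{"ja":{"cp":13,"eol":57,"hs":24,"j":81},"r":{"a":28,"oro":68,"xj":78}},"sd":[45,{"cst":29,"qp":70,"w":97}]}
After op 5 (replace /li/ja/j 46): {"hs":{"g":[53,43,78,87],"mgl":{"akq":42,"gul":3,"qs":18,"zar":7},"nk":[59,58,1,65]},"li":{"ja":{"cp":13,"eol":57,"hs":24,"j":46},"r":{"a":28,"oro":68,"xj":78}},"sd":[45,{"cst":29,"qp":70,"w":97}]}
After op 6 (replace /hs/nk 56): {"hs":{"g":[53,43,78,87],"mgl":{"akq":42,"gul":3,"qs":18,"zar":7},"nk":56},"li":{"ja":{"cp":13,"eol":57,"hs":24,"j":46},"r":{"a":28,"oro":68,"xj":78}},"sd":[45,{"cst":29,"qp":70,"w":97}]}
After op 7 (remove /sd/0): {"hs":{"g":[53,43,78,87],"mgl":{"akq":42,"gul":3,"qs":18,"zar":7},"nk":56},"li":{"ja":{"cp":13,"eol":57,"hs":24,"j":46},"r":{"a":28,"oro":68,"xj":78}},"sd":[{"cst":29,"qp":70,"w":97}]}
After op 8 (replace /li/ja/eol 47): {"hs":{"g":[53,43,78,87],"mgl":{"akq":42,"gul":3,"qs":18,"zar":7},"nk":56},"li":{"ja":{"cp":13,"eol":47,"hs":24,"j":46},"r":{"a":28,"oro":68,"xj":78}},"sd":[{"cst":29,"qp":70,"w":97}]}
After op 9 (add /hs/g/2 91): {"hs":{"g":[53,43,91,78,87],"mgl":{"akq":42,"gul":3,"qs":18,"zar":7},"nk":56},"li":{"ja":{"cp":13,"eol":47,"hs":24,"j":46},"r":{"a":28,"oro":68,"xj":78}},"sd":[{"cst":29,"qp":70,"w":97}]}
After op 10 (remove /li/ja/cp): {"hs":{"g":[53,43,91,78,87],"mgl":{"akq":42,"gul":3,"qs":18,"zar":7},"nk":56},"li":{"ja":{"eol":47,"hs":24,"j":46},"r":{"a":28,"oro":68,"xj":78}},"sd":[{"cst":29,"qp":70,"w":97}]}
After op 11 (add /sd/0 69): {"hs":{"g":[53,43,91,78,87],"mgl":{"akq":42,"gul":3,"qs":18,"zar":7},"nk":56},"li":{"ja":{"eol":47,"hs":24,"j":46},"r":{"a":28,"oro":68,"xj":78}},"sd":[69,{"cst":29,"qp":70,"w":97}]}
After op 12 (remove /hs/g/3): {"hs":{"g":[53,43,91,87],"mgl":{"akq":42,"gul":3,"qs":18,"zar":7},"nk":56},"li":{"ja":{"eol":47,"hs":24,"j":46},"r":{"a":28,"oro":68,"xj":78}},"sd":[69,{"cst":29,"qp":70,"w":97}]}
After op 13 (add /sd/1/yil 40): {"hs":{"g":[53,43,91,87],"mgl":{"akq":42,"gul":3,"qs":18,"zar":7},"nk":56},"li":{"ja":{"eol":47,"hs":24,"j":46},"r":{"a":28,"oro":68,"xj":78}},"sd":[69,{"cst":29,"qp":70,"w":97,"yil":40}]}
After op 14 (replace /li/r/xj 77): {"hs":{"g":[53,43,91,87],"mgl":{"akq":42,"gul":3,"qs":18,"zar":7},"nk":56},"li":{"ja":{"eol":47,"hs":24,"j":46},"r":{"a":28,"oro":68,"xj":77}},"sd":[69,{"cst":29,"qp":70,"w":97,"yil":40}]}
After op 15 (remove /sd): {"hs":{"g":[53,43,91,87],"mgl":{"akq":42,"gul":3,"qs":18,"zar":7},"nk":56},"li":{"ja":{"eol":47,"hs":24,"j":46},"r":{"a":28,"oro":68,"xj":77}}}
After op 16 (add /hs/r 25): {"hs":{"g":[53,43,91,87],"mgl":{"akq":42,"gul":3,"qs":18,"zar":7},"nk":56,"r":25},"li":{"ja":{"eol":47,"hs":24,"j":46},"r":{"a":28,"oro":68,"xj":77}}}
After op 17 (remove /hs/nk): {"hs":{"g":[53,43,91,87],"mgl":{"akq":42,"gul":3,"qs":18,"zar":7},"r":25},"li":{"ja":{"eol":47,"hs":24,"j":46},"r":{"a":28,"oro":68,"xj":77}}}
After op 18 (add /hs/mgl/p 1): {"hs":{"g":[53,43,91,87],"mgl":{"akq":42,"gul":3,"p":1,"qs":18,"zar":7},"r":25},"li":{"ja":{"eol":47,"hs":24,"j":46},"r":{"a":28,"oro":68,"xj":77}}}
After op 19 (add /hsr 55): {"hs":{"g":[53,43,91,87],"mgl":{"akq":42,"gul":3,"p":1,"qs":18,"zar":7},"r":25},"hsr":55,"li":{"ja":{"eol":47,"hs":24,"j":46},"r":{"a":28,"oro":68,"xj":77}}}
After op 20 (remove /hs/g/3): {"hs":{"g":[53,43,91],"mgl":{"akq":42,"gul":3,"p":1,"qs":18,"zar":7},"r":25},"hsr":55,"li":{"ja":{"eol":47,"hs":24,"j":46},"r":{"a":28,"oro":68,"xj":77}}}
After op 21 (remove /hs/g/1): {"hs":{"g":[53,91],"mgl":{"akq":42,"gul":3,"p":1,"qs":18,"zar":7},"r":25},"hsr":55,"li":{"ja":{"eol":47,"hs":24,"j":46},"r":{"a":28,"oro":68,"xj":77}}}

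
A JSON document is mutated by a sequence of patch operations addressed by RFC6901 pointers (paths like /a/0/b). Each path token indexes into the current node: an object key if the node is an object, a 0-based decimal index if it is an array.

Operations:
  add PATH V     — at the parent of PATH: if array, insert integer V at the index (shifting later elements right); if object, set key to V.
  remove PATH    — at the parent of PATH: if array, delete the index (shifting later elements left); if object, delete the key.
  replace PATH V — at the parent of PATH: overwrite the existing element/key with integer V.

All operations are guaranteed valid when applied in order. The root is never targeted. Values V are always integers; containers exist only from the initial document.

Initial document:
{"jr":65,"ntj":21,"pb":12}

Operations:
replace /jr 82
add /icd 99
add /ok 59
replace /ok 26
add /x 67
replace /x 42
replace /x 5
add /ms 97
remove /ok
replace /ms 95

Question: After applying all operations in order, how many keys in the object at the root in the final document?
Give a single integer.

Answer: 6

Derivation:
After op 1 (replace /jr 82): {"jr":82,"ntj":21,"pb":12}
After op 2 (add /icd 99): {"icd":99,"jr":82,"ntj":21,"pb":12}
After op 3 (add /ok 59): {"icd":99,"jr":82,"ntj":21,"ok":59,"pb":12}
After op 4 (replace /ok 26): {"icd":99,"jr":82,"ntj":21,"ok":26,"pb":12}
After op 5 (add /x 67): {"icd":99,"jr":82,"ntj":21,"ok":26,"pb":12,"x":67}
After op 6 (replace /x 42): {"icd":99,"jr":82,"ntj":21,"ok":26,"pb":12,"x":42}
After op 7 (replace /x 5): {"icd":99,"jr":82,"ntj":21,"ok":26,"pb":12,"x":5}
After op 8 (add /ms 97): {"icd":99,"jr":82,"ms":97,"ntj":21,"ok":26,"pb":12,"x":5}
After op 9 (remove /ok): {"icd":99,"jr":82,"ms":97,"ntj":21,"pb":12,"x":5}
After op 10 (replace /ms 95): {"icd":99,"jr":82,"ms":95,"ntj":21,"pb":12,"x":5}
Size at the root: 6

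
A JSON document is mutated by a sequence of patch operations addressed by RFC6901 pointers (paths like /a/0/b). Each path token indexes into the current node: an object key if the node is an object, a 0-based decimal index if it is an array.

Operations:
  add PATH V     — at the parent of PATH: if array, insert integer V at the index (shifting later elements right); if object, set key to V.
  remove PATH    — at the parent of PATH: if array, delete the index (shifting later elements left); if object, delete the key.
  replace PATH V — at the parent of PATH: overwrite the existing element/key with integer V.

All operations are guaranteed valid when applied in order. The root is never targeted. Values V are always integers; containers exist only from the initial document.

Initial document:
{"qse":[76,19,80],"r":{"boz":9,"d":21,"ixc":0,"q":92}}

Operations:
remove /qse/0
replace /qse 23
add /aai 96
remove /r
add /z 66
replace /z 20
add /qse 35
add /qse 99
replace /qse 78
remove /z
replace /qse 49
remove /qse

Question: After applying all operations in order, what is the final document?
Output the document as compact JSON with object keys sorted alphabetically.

After op 1 (remove /qse/0): {"qse":[19,80],"r":{"boz":9,"d":21,"ixc":0,"q":92}}
After op 2 (replace /qse 23): {"qse":23,"r":{"boz":9,"d":21,"ixc":0,"q":92}}
After op 3 (add /aai 96): {"aai":96,"qse":23,"r":{"boz":9,"d":21,"ixc":0,"q":92}}
After op 4 (remove /r): {"aai":96,"qse":23}
After op 5 (add /z 66): {"aai":96,"qse":23,"z":66}
After op 6 (replace /z 20): {"aai":96,"qse":23,"z":20}
After op 7 (add /qse 35): {"aai":96,"qse":35,"z":20}
After op 8 (add /qse 99): {"aai":96,"qse":99,"z":20}
After op 9 (replace /qse 78): {"aai":96,"qse":78,"z":20}
After op 10 (remove /z): {"aai":96,"qse":78}
After op 11 (replace /qse 49): {"aai":96,"qse":49}
After op 12 (remove /qse): {"aai":96}

Answer: {"aai":96}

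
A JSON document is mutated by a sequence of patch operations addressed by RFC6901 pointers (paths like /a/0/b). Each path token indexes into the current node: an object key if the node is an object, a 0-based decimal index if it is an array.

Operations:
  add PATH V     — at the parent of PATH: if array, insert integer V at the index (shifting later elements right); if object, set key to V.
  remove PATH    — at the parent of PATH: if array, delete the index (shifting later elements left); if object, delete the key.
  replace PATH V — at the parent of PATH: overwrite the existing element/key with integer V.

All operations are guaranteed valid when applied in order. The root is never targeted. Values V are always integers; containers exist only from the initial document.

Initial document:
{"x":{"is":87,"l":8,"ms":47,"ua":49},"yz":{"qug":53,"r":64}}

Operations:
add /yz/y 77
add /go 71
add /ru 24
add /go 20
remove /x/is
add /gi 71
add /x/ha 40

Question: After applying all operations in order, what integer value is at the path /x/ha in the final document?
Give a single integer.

Answer: 40

Derivation:
After op 1 (add /yz/y 77): {"x":{"is":87,"l":8,"ms":47,"ua":49},"yz":{"qug":53,"r":64,"y":77}}
After op 2 (add /go 71): {"go":71,"x":{"is":87,"l":8,"ms":47,"ua":49},"yz":{"qug":53,"r":64,"y":77}}
After op 3 (add /ru 24): {"go":71,"ru":24,"x":{"is":87,"l":8,"ms":47,"ua":49},"yz":{"qug":53,"r":64,"y":77}}
After op 4 (add /go 20): {"go":20,"ru":24,"x":{"is":87,"l":8,"ms":47,"ua":49},"yz":{"qug":53,"r":64,"y":77}}
After op 5 (remove /x/is): {"go":20,"ru":24,"x":{"l":8,"ms":47,"ua":49},"yz":{"qug":53,"r":64,"y":77}}
After op 6 (add /gi 71): {"gi":71,"go":20,"ru":24,"x":{"l":8,"ms":47,"ua":49},"yz":{"qug":53,"r":64,"y":77}}
After op 7 (add /x/ha 40): {"gi":71,"go":20,"ru":24,"x":{"ha":40,"l":8,"ms":47,"ua":49},"yz":{"qug":53,"r":64,"y":77}}
Value at /x/ha: 40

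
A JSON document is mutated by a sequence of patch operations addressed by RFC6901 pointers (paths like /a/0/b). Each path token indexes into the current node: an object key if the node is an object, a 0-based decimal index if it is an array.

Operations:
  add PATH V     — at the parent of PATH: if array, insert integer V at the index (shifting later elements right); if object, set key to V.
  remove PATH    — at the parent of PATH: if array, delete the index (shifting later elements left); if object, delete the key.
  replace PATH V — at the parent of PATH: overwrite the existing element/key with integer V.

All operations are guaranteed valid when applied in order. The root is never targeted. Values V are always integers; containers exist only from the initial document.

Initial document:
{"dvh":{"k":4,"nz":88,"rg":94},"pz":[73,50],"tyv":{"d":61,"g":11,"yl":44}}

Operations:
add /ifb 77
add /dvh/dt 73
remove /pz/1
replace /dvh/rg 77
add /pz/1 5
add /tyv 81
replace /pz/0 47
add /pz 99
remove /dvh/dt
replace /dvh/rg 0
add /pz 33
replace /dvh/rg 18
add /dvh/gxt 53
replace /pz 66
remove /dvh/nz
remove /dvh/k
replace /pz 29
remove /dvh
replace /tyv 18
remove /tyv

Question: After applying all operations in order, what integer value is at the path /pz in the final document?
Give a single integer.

After op 1 (add /ifb 77): {"dvh":{"k":4,"nz":88,"rg":94},"ifb":77,"pz":[73,50],"tyv":{"d":61,"g":11,"yl":44}}
After op 2 (add /dvh/dt 73): {"dvh":{"dt":73,"k":4,"nz":88,"rg":94},"ifb":77,"pz":[73,50],"tyv":{"d":61,"g":11,"yl":44}}
After op 3 (remove /pz/1): {"dvh":{"dt":73,"k":4,"nz":88,"rg":94},"ifb":77,"pz":[73],"tyv":{"d":61,"g":11,"yl":44}}
After op 4 (replace /dvh/rg 77): {"dvh":{"dt":73,"k":4,"nz":88,"rg":77},"ifb":77,"pz":[73],"tyv":{"d":61,"g":11,"yl":44}}
After op 5 (add /pz/1 5): {"dvh":{"dt":73,"k":4,"nz":88,"rg":77},"ifb":77,"pz":[73,5],"tyv":{"d":61,"g":11,"yl":44}}
After op 6 (add /tyv 81): {"dvh":{"dt":73,"k":4,"nz":88,"rg":77},"ifb":77,"pz":[73,5],"tyv":81}
After op 7 (replace /pz/0 47): {"dvh":{"dt":73,"k":4,"nz":88,"rg":77},"ifb":77,"pz":[47,5],"tyv":81}
After op 8 (add /pz 99): {"dvh":{"dt":73,"k":4,"nz":88,"rg":77},"ifb":77,"pz":99,"tyv":81}
After op 9 (remove /dvh/dt): {"dvh":{"k":4,"nz":88,"rg":77},"ifb":77,"pz":99,"tyv":81}
After op 10 (replace /dvh/rg 0): {"dvh":{"k":4,"nz":88,"rg":0},"ifb":77,"pz":99,"tyv":81}
After op 11 (add /pz 33): {"dvh":{"k":4,"nz":88,"rg":0},"ifb":77,"pz":33,"tyv":81}
After op 12 (replace /dvh/rg 18): {"dvh":{"k":4,"nz":88,"rg":18},"ifb":77,"pz":33,"tyv":81}
After op 13 (add /dvh/gxt 53): {"dvh":{"gxt":53,"k":4,"nz":88,"rg":18},"ifb":77,"pz":33,"tyv":81}
After op 14 (replace /pz 66): {"dvh":{"gxt":53,"k":4,"nz":88,"rg":18},"ifb":77,"pz":66,"tyv":81}
After op 15 (remove /dvh/nz): {"dvh":{"gxt":53,"k":4,"rg":18},"ifb":77,"pz":66,"tyv":81}
After op 16 (remove /dvh/k): {"dvh":{"gxt":53,"rg":18},"ifb":77,"pz":66,"tyv":81}
After op 17 (replace /pz 29): {"dvh":{"gxt":53,"rg":18},"ifb":77,"pz":29,"tyv":81}
After op 18 (remove /dvh): {"ifb":77,"pz":29,"tyv":81}
After op 19 (replace /tyv 18): {"ifb":77,"pz":29,"tyv":18}
After op 20 (remove /tyv): {"ifb":77,"pz":29}
Value at /pz: 29

Answer: 29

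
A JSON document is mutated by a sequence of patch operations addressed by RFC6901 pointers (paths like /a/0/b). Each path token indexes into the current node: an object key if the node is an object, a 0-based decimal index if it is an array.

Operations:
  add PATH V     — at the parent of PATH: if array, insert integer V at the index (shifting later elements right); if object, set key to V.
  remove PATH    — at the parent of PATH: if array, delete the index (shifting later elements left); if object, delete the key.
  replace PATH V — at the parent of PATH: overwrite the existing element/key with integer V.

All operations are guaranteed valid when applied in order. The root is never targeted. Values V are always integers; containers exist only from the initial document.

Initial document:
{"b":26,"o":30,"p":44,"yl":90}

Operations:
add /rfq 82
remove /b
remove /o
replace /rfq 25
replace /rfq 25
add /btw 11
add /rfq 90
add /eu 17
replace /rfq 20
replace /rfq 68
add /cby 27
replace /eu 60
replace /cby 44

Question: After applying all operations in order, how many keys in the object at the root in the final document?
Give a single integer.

After op 1 (add /rfq 82): {"b":26,"o":30,"p":44,"rfq":82,"yl":90}
After op 2 (remove /b): {"o":30,"p":44,"rfq":82,"yl":90}
After op 3 (remove /o): {"p":44,"rfq":82,"yl":90}
After op 4 (replace /rfq 25): {"p":44,"rfq":25,"yl":90}
After op 5 (replace /rfq 25): {"p":44,"rfq":25,"yl":90}
After op 6 (add /btw 11): {"btw":11,"p":44,"rfq":25,"yl":90}
After op 7 (add /rfq 90): {"btw":11,"p":44,"rfq":90,"yl":90}
After op 8 (add /eu 17): {"btw":11,"eu":17,"p":44,"rfq":90,"yl":90}
After op 9 (replace /rfq 20): {"btw":11,"eu":17,"p":44,"rfq":20,"yl":90}
After op 10 (replace /rfq 68): {"btw":11,"eu":17,"p":44,"rfq":68,"yl":90}
After op 11 (add /cby 27): {"btw":11,"cby":27,"eu":17,"p":44,"rfq":68,"yl":90}
After op 12 (replace /eu 60): {"btw":11,"cby":27,"eu":60,"p":44,"rfq":68,"yl":90}
After op 13 (replace /cby 44): {"btw":11,"cby":44,"eu":60,"p":44,"rfq":68,"yl":90}
Size at the root: 6

Answer: 6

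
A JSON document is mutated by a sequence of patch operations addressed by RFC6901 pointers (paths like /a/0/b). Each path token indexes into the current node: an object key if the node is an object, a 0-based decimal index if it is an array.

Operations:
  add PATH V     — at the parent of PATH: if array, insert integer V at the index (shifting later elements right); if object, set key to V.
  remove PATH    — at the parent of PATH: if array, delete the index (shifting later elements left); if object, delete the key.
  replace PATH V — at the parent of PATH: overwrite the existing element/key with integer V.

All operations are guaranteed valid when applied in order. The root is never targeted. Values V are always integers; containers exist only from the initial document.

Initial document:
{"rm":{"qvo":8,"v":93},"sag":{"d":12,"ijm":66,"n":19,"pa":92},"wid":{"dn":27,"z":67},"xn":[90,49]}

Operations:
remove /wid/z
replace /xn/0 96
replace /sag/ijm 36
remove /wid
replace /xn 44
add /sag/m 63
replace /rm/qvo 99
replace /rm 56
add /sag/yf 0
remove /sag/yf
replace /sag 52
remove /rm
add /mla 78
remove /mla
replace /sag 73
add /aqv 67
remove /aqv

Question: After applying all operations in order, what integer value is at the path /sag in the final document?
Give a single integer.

After op 1 (remove /wid/z): {"rm":{"qvo":8,"v":93},"sag":{"d":12,"ijm":66,"n":19,"pa":92},"wid":{"dn":27},"xn":[90,49]}
After op 2 (replace /xn/0 96): {"rm":{"qvo":8,"v":93},"sag":{"d":12,"ijm":66,"n":19,"pa":92},"wid":{"dn":27},"xn":[96,49]}
After op 3 (replace /sag/ijm 36): {"rm":{"qvo":8,"v":93},"sag":{"d":12,"ijm":36,"n":19,"pa":92},"wid":{"dn":27},"xn":[96,49]}
After op 4 (remove /wid): {"rm":{"qvo":8,"v":93},"sag":{"d":12,"ijm":36,"n":19,"pa":92},"xn":[96,49]}
After op 5 (replace /xn 44): {"rm":{"qvo":8,"v":93},"sag":{"d":12,"ijm":36,"n":19,"pa":92},"xn":44}
After op 6 (add /sag/m 63): {"rm":{"qvo":8,"v":93},"sag":{"d":12,"ijm":36,"m":63,"n":19,"pa":92},"xn":44}
After op 7 (replace /rm/qvo 99): {"rm":{"qvo":99,"v":93},"sag":{"d":12,"ijm":36,"m":63,"n":19,"pa":92},"xn":44}
After op 8 (replace /rm 56): {"rm":56,"sag":{"d":12,"ijm":36,"m":63,"n":19,"pa":92},"xn":44}
After op 9 (add /sag/yf 0): {"rm":56,"sag":{"d":12,"ijm":36,"m":63,"n":19,"pa":92,"yf":0},"xn":44}
After op 10 (remove /sag/yf): {"rm":56,"sag":{"d":12,"ijm":36,"m":63,"n":19,"pa":92},"xn":44}
After op 11 (replace /sag 52): {"rm":56,"sag":52,"xn":44}
After op 12 (remove /rm): {"sag":52,"xn":44}
After op 13 (add /mla 78): {"mla":78,"sag":52,"xn":44}
After op 14 (remove /mla): {"sag":52,"xn":44}
After op 15 (replace /sag 73): {"sag":73,"xn":44}
After op 16 (add /aqv 67): {"aqv":67,"sag":73,"xn":44}
After op 17 (remove /aqv): {"sag":73,"xn":44}
Value at /sag: 73

Answer: 73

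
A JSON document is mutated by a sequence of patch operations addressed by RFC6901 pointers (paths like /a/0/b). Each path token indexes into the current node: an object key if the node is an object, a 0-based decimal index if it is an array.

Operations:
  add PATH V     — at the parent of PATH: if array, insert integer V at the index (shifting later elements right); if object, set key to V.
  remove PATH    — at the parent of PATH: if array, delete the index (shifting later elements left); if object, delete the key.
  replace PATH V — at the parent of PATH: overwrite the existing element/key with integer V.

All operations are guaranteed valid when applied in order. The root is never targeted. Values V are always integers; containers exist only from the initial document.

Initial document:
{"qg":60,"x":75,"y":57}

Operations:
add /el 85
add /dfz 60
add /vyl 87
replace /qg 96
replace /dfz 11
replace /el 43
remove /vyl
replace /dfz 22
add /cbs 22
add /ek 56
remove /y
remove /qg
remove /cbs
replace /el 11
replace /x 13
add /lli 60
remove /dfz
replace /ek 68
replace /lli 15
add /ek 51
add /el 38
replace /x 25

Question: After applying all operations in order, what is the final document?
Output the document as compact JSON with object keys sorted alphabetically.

Answer: {"ek":51,"el":38,"lli":15,"x":25}

Derivation:
After op 1 (add /el 85): {"el":85,"qg":60,"x":75,"y":57}
After op 2 (add /dfz 60): {"dfz":60,"el":85,"qg":60,"x":75,"y":57}
After op 3 (add /vyl 87): {"dfz":60,"el":85,"qg":60,"vyl":87,"x":75,"y":57}
After op 4 (replace /qg 96): {"dfz":60,"el":85,"qg":96,"vyl":87,"x":75,"y":57}
After op 5 (replace /dfz 11): {"dfz":11,"el":85,"qg":96,"vyl":87,"x":75,"y":57}
After op 6 (replace /el 43): {"dfz":11,"el":43,"qg":96,"vyl":87,"x":75,"y":57}
After op 7 (remove /vyl): {"dfz":11,"el":43,"qg":96,"x":75,"y":57}
After op 8 (replace /dfz 22): {"dfz":22,"el":43,"qg":96,"x":75,"y":57}
After op 9 (add /cbs 22): {"cbs":22,"dfz":22,"el":43,"qg":96,"x":75,"y":57}
After op 10 (add /ek 56): {"cbs":22,"dfz":22,"ek":56,"el":43,"qg":96,"x":75,"y":57}
After op 11 (remove /y): {"cbs":22,"dfz":22,"ek":56,"el":43,"qg":96,"x":75}
After op 12 (remove /qg): {"cbs":22,"dfz":22,"ek":56,"el":43,"x":75}
After op 13 (remove /cbs): {"dfz":22,"ek":56,"el":43,"x":75}
After op 14 (replace /el 11): {"dfz":22,"ek":56,"el":11,"x":75}
After op 15 (replace /x 13): {"dfz":22,"ek":56,"el":11,"x":13}
After op 16 (add /lli 60): {"dfz":22,"ek":56,"el":11,"lli":60,"x":13}
After op 17 (remove /dfz): {"ek":56,"el":11,"lli":60,"x":13}
After op 18 (replace /ek 68): {"ek":68,"el":11,"lli":60,"x":13}
After op 19 (replace /lli 15): {"ek":68,"el":11,"lli":15,"x":13}
After op 20 (add /ek 51): {"ek":51,"el":11,"lli":15,"x":13}
After op 21 (add /el 38): {"ek":51,"el":38,"lli":15,"x":13}
After op 22 (replace /x 25): {"ek":51,"el":38,"lli":15,"x":25}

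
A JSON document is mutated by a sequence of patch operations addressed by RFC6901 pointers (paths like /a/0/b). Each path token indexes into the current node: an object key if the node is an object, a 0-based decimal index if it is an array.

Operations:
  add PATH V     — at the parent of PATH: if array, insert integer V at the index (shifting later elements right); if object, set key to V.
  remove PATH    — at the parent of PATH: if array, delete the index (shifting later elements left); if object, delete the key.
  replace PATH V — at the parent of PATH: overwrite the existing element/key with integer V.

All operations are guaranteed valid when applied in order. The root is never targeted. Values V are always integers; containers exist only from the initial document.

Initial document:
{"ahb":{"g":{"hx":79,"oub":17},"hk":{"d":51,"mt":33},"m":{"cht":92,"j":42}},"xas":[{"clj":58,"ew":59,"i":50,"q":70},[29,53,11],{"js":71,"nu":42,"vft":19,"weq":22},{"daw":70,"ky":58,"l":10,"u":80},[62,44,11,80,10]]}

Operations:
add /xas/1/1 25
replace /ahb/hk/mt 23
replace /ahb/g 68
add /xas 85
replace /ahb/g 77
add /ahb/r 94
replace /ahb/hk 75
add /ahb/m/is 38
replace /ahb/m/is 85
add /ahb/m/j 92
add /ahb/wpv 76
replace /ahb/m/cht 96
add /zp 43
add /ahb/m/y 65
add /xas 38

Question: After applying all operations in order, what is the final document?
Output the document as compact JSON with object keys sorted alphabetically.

After op 1 (add /xas/1/1 25): {"ahb":{"g":{"hx":79,"oub":17},"hk":{"d":51,"mt":33},"m":{"cht":92,"j":42}},"xas":[{"clj":58,"ew":59,"i":50,"q":70},[29,25,53,11],{"js":71,"nu":42,"vft":19,"weq":22},{"daw":70,"ky":58,"l":10,"u":80},[62,44,11,80,10]]}
After op 2 (replace /ahb/hk/mt 23): {"ahb":{"g":{"hx":79,"oub":17},"hk":{"d":51,"mt":23},"m":{"cht":92,"j":42}},"xas":[{"clj":58,"ew":59,"i":50,"q":70},[29,25,53,11],{"js":71,"nu":42,"vft":19,"weq":22},{"daw":70,"ky":58,"l":10,"u":80},[62,44,11,80,10]]}
After op 3 (replace /ahb/g 68): {"ahb":{"g":68,"hk":{"d":51,"mt":23},"m":{"cht":92,"j":42}},"xas":[{"clj":58,"ew":59,"i":50,"q":70},[29,25,53,11],{"js":71,"nu":42,"vft":19,"weq":22},{"daw":70,"ky":58,"l":10,"u":80},[62,44,11,80,10]]}
After op 4 (add /xas 85): {"ahb":{"g":68,"hk":{"d":51,"mt":23},"m":{"cht":92,"j":42}},"xas":85}
After op 5 (replace /ahb/g 77): {"ahb":{"g":77,"hk":{"d":51,"mt":23},"m":{"cht":92,"j":42}},"xas":85}
After op 6 (add /ahb/r 94): {"ahb":{"g":77,"hk":{"d":51,"mt":23},"m":{"cht":92,"j":42},"r":94},"xas":85}
After op 7 (replace /ahb/hk 75): {"ahb":{"g":77,"hk":75,"m":{"cht":92,"j":42},"r":94},"xas":85}
After op 8 (add /ahb/m/is 38): {"ahb":{"g":77,"hk":75,"m":{"cht":92,"is":38,"j":42},"r":94},"xas":85}
After op 9 (replace /ahb/m/is 85): {"ahb":{"g":77,"hk":75,"m":{"cht":92,"is":85,"j":42},"r":94},"xas":85}
After op 10 (add /ahb/m/j 92): {"ahb":{"g":77,"hk":75,"m":{"cht":92,"is":85,"j":92},"r":94},"xas":85}
After op 11 (add /ahb/wpv 76): {"ahb":{"g":77,"hk":75,"m":{"cht":92,"is":85,"j":92},"r":94,"wpv":76},"xas":85}
After op 12 (replace /ahb/m/cht 96): {"ahb":{"g":77,"hk":75,"m":{"cht":96,"is":85,"j":92},"r":94,"wpv":76},"xas":85}
After op 13 (add /zp 43): {"ahb":{"g":77,"hk":75,"m":{"cht":96,"is":85,"j":92},"r":94,"wpv":76},"xas":85,"zp":43}
After op 14 (add /ahb/m/y 65): {"ahb":{"g":77,"hk":75,"m":{"cht":96,"is":85,"j":92,"y":65},"r":94,"wpv":76},"xas":85,"zp":43}
After op 15 (add /xas 38): {"ahb":{"g":77,"hk":75,"m":{"cht":96,"is":85,"j":92,"y":65},"r":94,"wpv":76},"xas":38,"zp":43}

Answer: {"ahb":{"g":77,"hk":75,"m":{"cht":96,"is":85,"j":92,"y":65},"r":94,"wpv":76},"xas":38,"zp":43}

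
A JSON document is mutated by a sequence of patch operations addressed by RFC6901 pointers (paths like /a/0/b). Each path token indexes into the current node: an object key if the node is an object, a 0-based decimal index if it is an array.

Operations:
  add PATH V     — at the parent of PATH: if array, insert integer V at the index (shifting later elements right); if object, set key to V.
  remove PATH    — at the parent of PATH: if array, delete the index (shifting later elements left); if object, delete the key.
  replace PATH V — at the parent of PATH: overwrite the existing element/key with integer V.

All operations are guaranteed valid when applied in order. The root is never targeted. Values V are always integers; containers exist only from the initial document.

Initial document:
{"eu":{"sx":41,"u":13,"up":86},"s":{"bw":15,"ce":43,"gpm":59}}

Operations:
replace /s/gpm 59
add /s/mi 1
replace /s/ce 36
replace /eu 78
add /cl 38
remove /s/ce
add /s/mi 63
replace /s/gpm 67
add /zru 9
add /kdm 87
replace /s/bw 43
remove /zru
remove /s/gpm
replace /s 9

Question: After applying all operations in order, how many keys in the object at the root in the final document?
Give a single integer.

Answer: 4

Derivation:
After op 1 (replace /s/gpm 59): {"eu":{"sx":41,"u":13,"up":86},"s":{"bw":15,"ce":43,"gpm":59}}
After op 2 (add /s/mi 1): {"eu":{"sx":41,"u":13,"up":86},"s":{"bw":15,"ce":43,"gpm":59,"mi":1}}
After op 3 (replace /s/ce 36): {"eu":{"sx":41,"u":13,"up":86},"s":{"bw":15,"ce":36,"gpm":59,"mi":1}}
After op 4 (replace /eu 78): {"eu":78,"s":{"bw":15,"ce":36,"gpm":59,"mi":1}}
After op 5 (add /cl 38): {"cl":38,"eu":78,"s":{"bw":15,"ce":36,"gpm":59,"mi":1}}
After op 6 (remove /s/ce): {"cl":38,"eu":78,"s":{"bw":15,"gpm":59,"mi":1}}
After op 7 (add /s/mi 63): {"cl":38,"eu":78,"s":{"bw":15,"gpm":59,"mi":63}}
After op 8 (replace /s/gpm 67): {"cl":38,"eu":78,"s":{"bw":15,"gpm":67,"mi":63}}
After op 9 (add /zru 9): {"cl":38,"eu":78,"s":{"bw":15,"gpm":67,"mi":63},"zru":9}
After op 10 (add /kdm 87): {"cl":38,"eu":78,"kdm":87,"s":{"bw":15,"gpm":67,"mi":63},"zru":9}
After op 11 (replace /s/bw 43): {"cl":38,"eu":78,"kdm":87,"s":{"bw":43,"gpm":67,"mi":63},"zru":9}
After op 12 (remove /zru): {"cl":38,"eu":78,"kdm":87,"s":{"bw":43,"gpm":67,"mi":63}}
After op 13 (remove /s/gpm): {"cl":38,"eu":78,"kdm":87,"s":{"bw":43,"mi":63}}
After op 14 (replace /s 9): {"cl":38,"eu":78,"kdm":87,"s":9}
Size at the root: 4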